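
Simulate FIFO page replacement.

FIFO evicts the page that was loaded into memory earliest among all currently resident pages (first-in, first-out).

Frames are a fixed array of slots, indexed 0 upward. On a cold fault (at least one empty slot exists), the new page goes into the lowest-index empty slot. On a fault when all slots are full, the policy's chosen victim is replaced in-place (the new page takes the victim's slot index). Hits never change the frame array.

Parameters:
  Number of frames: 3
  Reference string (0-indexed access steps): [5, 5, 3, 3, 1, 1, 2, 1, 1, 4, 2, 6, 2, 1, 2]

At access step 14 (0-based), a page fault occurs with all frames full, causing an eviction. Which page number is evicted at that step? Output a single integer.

Answer: 4

Derivation:
Step 0: ref 5 -> FAULT, frames=[5,-,-]
Step 1: ref 5 -> HIT, frames=[5,-,-]
Step 2: ref 3 -> FAULT, frames=[5,3,-]
Step 3: ref 3 -> HIT, frames=[5,3,-]
Step 4: ref 1 -> FAULT, frames=[5,3,1]
Step 5: ref 1 -> HIT, frames=[5,3,1]
Step 6: ref 2 -> FAULT, evict 5, frames=[2,3,1]
Step 7: ref 1 -> HIT, frames=[2,3,1]
Step 8: ref 1 -> HIT, frames=[2,3,1]
Step 9: ref 4 -> FAULT, evict 3, frames=[2,4,1]
Step 10: ref 2 -> HIT, frames=[2,4,1]
Step 11: ref 6 -> FAULT, evict 1, frames=[2,4,6]
Step 12: ref 2 -> HIT, frames=[2,4,6]
Step 13: ref 1 -> FAULT, evict 2, frames=[1,4,6]
Step 14: ref 2 -> FAULT, evict 4, frames=[1,2,6]
At step 14: evicted page 4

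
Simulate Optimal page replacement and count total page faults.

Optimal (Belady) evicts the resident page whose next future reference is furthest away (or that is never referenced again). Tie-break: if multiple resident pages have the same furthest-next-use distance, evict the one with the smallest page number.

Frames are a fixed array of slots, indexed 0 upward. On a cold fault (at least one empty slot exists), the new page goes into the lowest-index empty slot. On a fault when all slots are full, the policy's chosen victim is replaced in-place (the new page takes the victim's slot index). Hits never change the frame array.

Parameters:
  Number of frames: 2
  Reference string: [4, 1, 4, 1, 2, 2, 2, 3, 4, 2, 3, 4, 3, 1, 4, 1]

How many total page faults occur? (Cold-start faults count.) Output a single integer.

Step 0: ref 4 → FAULT, frames=[4,-]
Step 1: ref 1 → FAULT, frames=[4,1]
Step 2: ref 4 → HIT, frames=[4,1]
Step 3: ref 1 → HIT, frames=[4,1]
Step 4: ref 2 → FAULT (evict 1), frames=[4,2]
Step 5: ref 2 → HIT, frames=[4,2]
Step 6: ref 2 → HIT, frames=[4,2]
Step 7: ref 3 → FAULT (evict 2), frames=[4,3]
Step 8: ref 4 → HIT, frames=[4,3]
Step 9: ref 2 → FAULT (evict 4), frames=[2,3]
Step 10: ref 3 → HIT, frames=[2,3]
Step 11: ref 4 → FAULT (evict 2), frames=[4,3]
Step 12: ref 3 → HIT, frames=[4,3]
Step 13: ref 1 → FAULT (evict 3), frames=[4,1]
Step 14: ref 4 → HIT, frames=[4,1]
Step 15: ref 1 → HIT, frames=[4,1]
Total faults: 7

Answer: 7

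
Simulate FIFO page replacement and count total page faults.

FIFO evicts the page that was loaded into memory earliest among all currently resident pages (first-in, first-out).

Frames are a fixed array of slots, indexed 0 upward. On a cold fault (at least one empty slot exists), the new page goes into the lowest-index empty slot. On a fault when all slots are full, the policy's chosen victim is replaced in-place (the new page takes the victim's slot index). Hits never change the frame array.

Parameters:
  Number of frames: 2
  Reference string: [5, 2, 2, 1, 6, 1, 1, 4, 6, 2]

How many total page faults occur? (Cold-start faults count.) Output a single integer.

Answer: 6

Derivation:
Step 0: ref 5 → FAULT, frames=[5,-]
Step 1: ref 2 → FAULT, frames=[5,2]
Step 2: ref 2 → HIT, frames=[5,2]
Step 3: ref 1 → FAULT (evict 5), frames=[1,2]
Step 4: ref 6 → FAULT (evict 2), frames=[1,6]
Step 5: ref 1 → HIT, frames=[1,6]
Step 6: ref 1 → HIT, frames=[1,6]
Step 7: ref 4 → FAULT (evict 1), frames=[4,6]
Step 8: ref 6 → HIT, frames=[4,6]
Step 9: ref 2 → FAULT (evict 6), frames=[4,2]
Total faults: 6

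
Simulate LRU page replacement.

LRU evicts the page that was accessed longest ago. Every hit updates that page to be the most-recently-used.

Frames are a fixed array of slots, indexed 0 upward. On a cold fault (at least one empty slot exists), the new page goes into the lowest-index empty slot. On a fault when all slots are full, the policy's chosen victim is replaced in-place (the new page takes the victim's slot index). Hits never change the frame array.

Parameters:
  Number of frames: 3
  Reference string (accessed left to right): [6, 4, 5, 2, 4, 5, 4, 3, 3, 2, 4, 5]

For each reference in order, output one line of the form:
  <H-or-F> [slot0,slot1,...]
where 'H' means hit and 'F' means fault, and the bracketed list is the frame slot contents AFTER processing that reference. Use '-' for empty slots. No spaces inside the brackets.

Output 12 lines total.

F [6,-,-]
F [6,4,-]
F [6,4,5]
F [2,4,5]
H [2,4,5]
H [2,4,5]
H [2,4,5]
F [3,4,5]
H [3,4,5]
F [3,4,2]
H [3,4,2]
F [5,4,2]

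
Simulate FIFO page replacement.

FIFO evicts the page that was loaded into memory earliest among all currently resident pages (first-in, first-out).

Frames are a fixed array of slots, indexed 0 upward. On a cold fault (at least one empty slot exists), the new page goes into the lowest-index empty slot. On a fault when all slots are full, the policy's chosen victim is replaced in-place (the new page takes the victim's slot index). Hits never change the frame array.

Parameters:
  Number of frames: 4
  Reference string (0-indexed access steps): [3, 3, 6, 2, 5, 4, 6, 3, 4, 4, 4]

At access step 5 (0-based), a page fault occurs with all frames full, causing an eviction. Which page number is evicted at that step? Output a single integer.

Step 0: ref 3 -> FAULT, frames=[3,-,-,-]
Step 1: ref 3 -> HIT, frames=[3,-,-,-]
Step 2: ref 6 -> FAULT, frames=[3,6,-,-]
Step 3: ref 2 -> FAULT, frames=[3,6,2,-]
Step 4: ref 5 -> FAULT, frames=[3,6,2,5]
Step 5: ref 4 -> FAULT, evict 3, frames=[4,6,2,5]
At step 5: evicted page 3

Answer: 3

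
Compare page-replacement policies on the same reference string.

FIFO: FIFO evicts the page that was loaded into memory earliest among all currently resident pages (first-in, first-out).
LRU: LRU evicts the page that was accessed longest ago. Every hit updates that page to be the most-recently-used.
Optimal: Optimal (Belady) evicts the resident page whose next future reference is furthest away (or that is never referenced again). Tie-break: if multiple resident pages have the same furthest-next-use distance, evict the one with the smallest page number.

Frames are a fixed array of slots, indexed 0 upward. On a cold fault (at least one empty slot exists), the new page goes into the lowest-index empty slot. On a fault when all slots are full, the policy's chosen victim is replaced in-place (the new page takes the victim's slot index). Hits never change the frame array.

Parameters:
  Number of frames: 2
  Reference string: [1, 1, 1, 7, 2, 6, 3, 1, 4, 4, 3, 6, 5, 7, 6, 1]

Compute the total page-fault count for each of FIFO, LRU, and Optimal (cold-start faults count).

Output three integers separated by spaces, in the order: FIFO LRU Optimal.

--- FIFO ---
  step 0: ref 1 -> FAULT, frames=[1,-] (faults so far: 1)
  step 1: ref 1 -> HIT, frames=[1,-] (faults so far: 1)
  step 2: ref 1 -> HIT, frames=[1,-] (faults so far: 1)
  step 3: ref 7 -> FAULT, frames=[1,7] (faults so far: 2)
  step 4: ref 2 -> FAULT, evict 1, frames=[2,7] (faults so far: 3)
  step 5: ref 6 -> FAULT, evict 7, frames=[2,6] (faults so far: 4)
  step 6: ref 3 -> FAULT, evict 2, frames=[3,6] (faults so far: 5)
  step 7: ref 1 -> FAULT, evict 6, frames=[3,1] (faults so far: 6)
  step 8: ref 4 -> FAULT, evict 3, frames=[4,1] (faults so far: 7)
  step 9: ref 4 -> HIT, frames=[4,1] (faults so far: 7)
  step 10: ref 3 -> FAULT, evict 1, frames=[4,3] (faults so far: 8)
  step 11: ref 6 -> FAULT, evict 4, frames=[6,3] (faults so far: 9)
  step 12: ref 5 -> FAULT, evict 3, frames=[6,5] (faults so far: 10)
  step 13: ref 7 -> FAULT, evict 6, frames=[7,5] (faults so far: 11)
  step 14: ref 6 -> FAULT, evict 5, frames=[7,6] (faults so far: 12)
  step 15: ref 1 -> FAULT, evict 7, frames=[1,6] (faults so far: 13)
  FIFO total faults: 13
--- LRU ---
  step 0: ref 1 -> FAULT, frames=[1,-] (faults so far: 1)
  step 1: ref 1 -> HIT, frames=[1,-] (faults so far: 1)
  step 2: ref 1 -> HIT, frames=[1,-] (faults so far: 1)
  step 3: ref 7 -> FAULT, frames=[1,7] (faults so far: 2)
  step 4: ref 2 -> FAULT, evict 1, frames=[2,7] (faults so far: 3)
  step 5: ref 6 -> FAULT, evict 7, frames=[2,6] (faults so far: 4)
  step 6: ref 3 -> FAULT, evict 2, frames=[3,6] (faults so far: 5)
  step 7: ref 1 -> FAULT, evict 6, frames=[3,1] (faults so far: 6)
  step 8: ref 4 -> FAULT, evict 3, frames=[4,1] (faults so far: 7)
  step 9: ref 4 -> HIT, frames=[4,1] (faults so far: 7)
  step 10: ref 3 -> FAULT, evict 1, frames=[4,3] (faults so far: 8)
  step 11: ref 6 -> FAULT, evict 4, frames=[6,3] (faults so far: 9)
  step 12: ref 5 -> FAULT, evict 3, frames=[6,5] (faults so far: 10)
  step 13: ref 7 -> FAULT, evict 6, frames=[7,5] (faults so far: 11)
  step 14: ref 6 -> FAULT, evict 5, frames=[7,6] (faults so far: 12)
  step 15: ref 1 -> FAULT, evict 7, frames=[1,6] (faults so far: 13)
  LRU total faults: 13
--- Optimal ---
  step 0: ref 1 -> FAULT, frames=[1,-] (faults so far: 1)
  step 1: ref 1 -> HIT, frames=[1,-] (faults so far: 1)
  step 2: ref 1 -> HIT, frames=[1,-] (faults so far: 1)
  step 3: ref 7 -> FAULT, frames=[1,7] (faults so far: 2)
  step 4: ref 2 -> FAULT, evict 7, frames=[1,2] (faults so far: 3)
  step 5: ref 6 -> FAULT, evict 2, frames=[1,6] (faults so far: 4)
  step 6: ref 3 -> FAULT, evict 6, frames=[1,3] (faults so far: 5)
  step 7: ref 1 -> HIT, frames=[1,3] (faults so far: 5)
  step 8: ref 4 -> FAULT, evict 1, frames=[4,3] (faults so far: 6)
  step 9: ref 4 -> HIT, frames=[4,3] (faults so far: 6)
  step 10: ref 3 -> HIT, frames=[4,3] (faults so far: 6)
  step 11: ref 6 -> FAULT, evict 3, frames=[4,6] (faults so far: 7)
  step 12: ref 5 -> FAULT, evict 4, frames=[5,6] (faults so far: 8)
  step 13: ref 7 -> FAULT, evict 5, frames=[7,6] (faults so far: 9)
  step 14: ref 6 -> HIT, frames=[7,6] (faults so far: 9)
  step 15: ref 1 -> FAULT, evict 6, frames=[7,1] (faults so far: 10)
  Optimal total faults: 10

Answer: 13 13 10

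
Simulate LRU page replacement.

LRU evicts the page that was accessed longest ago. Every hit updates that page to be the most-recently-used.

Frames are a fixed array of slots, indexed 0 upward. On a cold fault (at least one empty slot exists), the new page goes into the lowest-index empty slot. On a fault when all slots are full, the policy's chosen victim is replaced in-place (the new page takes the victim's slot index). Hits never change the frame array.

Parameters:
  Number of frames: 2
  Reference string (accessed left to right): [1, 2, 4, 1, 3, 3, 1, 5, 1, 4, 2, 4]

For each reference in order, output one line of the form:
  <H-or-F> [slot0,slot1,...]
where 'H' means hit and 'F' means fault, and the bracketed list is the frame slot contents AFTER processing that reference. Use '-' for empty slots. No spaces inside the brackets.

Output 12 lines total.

F [1,-]
F [1,2]
F [4,2]
F [4,1]
F [3,1]
H [3,1]
H [3,1]
F [5,1]
H [5,1]
F [4,1]
F [4,2]
H [4,2]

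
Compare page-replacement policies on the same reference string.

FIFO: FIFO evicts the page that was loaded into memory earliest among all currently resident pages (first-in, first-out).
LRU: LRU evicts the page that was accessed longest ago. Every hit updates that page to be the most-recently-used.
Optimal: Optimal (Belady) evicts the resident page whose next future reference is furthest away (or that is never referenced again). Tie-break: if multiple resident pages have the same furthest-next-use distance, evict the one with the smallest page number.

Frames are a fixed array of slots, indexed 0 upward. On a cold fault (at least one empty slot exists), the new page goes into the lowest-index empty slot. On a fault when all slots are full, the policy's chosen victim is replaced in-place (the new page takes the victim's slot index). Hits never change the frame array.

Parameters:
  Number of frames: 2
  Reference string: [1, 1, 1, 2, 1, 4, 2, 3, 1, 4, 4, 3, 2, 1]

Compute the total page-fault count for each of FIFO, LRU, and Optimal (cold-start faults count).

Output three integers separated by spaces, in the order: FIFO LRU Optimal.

Answer: 9 10 7

Derivation:
--- FIFO ---
  step 0: ref 1 -> FAULT, frames=[1,-] (faults so far: 1)
  step 1: ref 1 -> HIT, frames=[1,-] (faults so far: 1)
  step 2: ref 1 -> HIT, frames=[1,-] (faults so far: 1)
  step 3: ref 2 -> FAULT, frames=[1,2] (faults so far: 2)
  step 4: ref 1 -> HIT, frames=[1,2] (faults so far: 2)
  step 5: ref 4 -> FAULT, evict 1, frames=[4,2] (faults so far: 3)
  step 6: ref 2 -> HIT, frames=[4,2] (faults so far: 3)
  step 7: ref 3 -> FAULT, evict 2, frames=[4,3] (faults so far: 4)
  step 8: ref 1 -> FAULT, evict 4, frames=[1,3] (faults so far: 5)
  step 9: ref 4 -> FAULT, evict 3, frames=[1,4] (faults so far: 6)
  step 10: ref 4 -> HIT, frames=[1,4] (faults so far: 6)
  step 11: ref 3 -> FAULT, evict 1, frames=[3,4] (faults so far: 7)
  step 12: ref 2 -> FAULT, evict 4, frames=[3,2] (faults so far: 8)
  step 13: ref 1 -> FAULT, evict 3, frames=[1,2] (faults so far: 9)
  FIFO total faults: 9
--- LRU ---
  step 0: ref 1 -> FAULT, frames=[1,-] (faults so far: 1)
  step 1: ref 1 -> HIT, frames=[1,-] (faults so far: 1)
  step 2: ref 1 -> HIT, frames=[1,-] (faults so far: 1)
  step 3: ref 2 -> FAULT, frames=[1,2] (faults so far: 2)
  step 4: ref 1 -> HIT, frames=[1,2] (faults so far: 2)
  step 5: ref 4 -> FAULT, evict 2, frames=[1,4] (faults so far: 3)
  step 6: ref 2 -> FAULT, evict 1, frames=[2,4] (faults so far: 4)
  step 7: ref 3 -> FAULT, evict 4, frames=[2,3] (faults so far: 5)
  step 8: ref 1 -> FAULT, evict 2, frames=[1,3] (faults so far: 6)
  step 9: ref 4 -> FAULT, evict 3, frames=[1,4] (faults so far: 7)
  step 10: ref 4 -> HIT, frames=[1,4] (faults so far: 7)
  step 11: ref 3 -> FAULT, evict 1, frames=[3,4] (faults so far: 8)
  step 12: ref 2 -> FAULT, evict 4, frames=[3,2] (faults so far: 9)
  step 13: ref 1 -> FAULT, evict 3, frames=[1,2] (faults so far: 10)
  LRU total faults: 10
--- Optimal ---
  step 0: ref 1 -> FAULT, frames=[1,-] (faults so far: 1)
  step 1: ref 1 -> HIT, frames=[1,-] (faults so far: 1)
  step 2: ref 1 -> HIT, frames=[1,-] (faults so far: 1)
  step 3: ref 2 -> FAULT, frames=[1,2] (faults so far: 2)
  step 4: ref 1 -> HIT, frames=[1,2] (faults so far: 2)
  step 5: ref 4 -> FAULT, evict 1, frames=[4,2] (faults so far: 3)
  step 6: ref 2 -> HIT, frames=[4,2] (faults so far: 3)
  step 7: ref 3 -> FAULT, evict 2, frames=[4,3] (faults so far: 4)
  step 8: ref 1 -> FAULT, evict 3, frames=[4,1] (faults so far: 5)
  step 9: ref 4 -> HIT, frames=[4,1] (faults so far: 5)
  step 10: ref 4 -> HIT, frames=[4,1] (faults so far: 5)
  step 11: ref 3 -> FAULT, evict 4, frames=[3,1] (faults so far: 6)
  step 12: ref 2 -> FAULT, evict 3, frames=[2,1] (faults so far: 7)
  step 13: ref 1 -> HIT, frames=[2,1] (faults so far: 7)
  Optimal total faults: 7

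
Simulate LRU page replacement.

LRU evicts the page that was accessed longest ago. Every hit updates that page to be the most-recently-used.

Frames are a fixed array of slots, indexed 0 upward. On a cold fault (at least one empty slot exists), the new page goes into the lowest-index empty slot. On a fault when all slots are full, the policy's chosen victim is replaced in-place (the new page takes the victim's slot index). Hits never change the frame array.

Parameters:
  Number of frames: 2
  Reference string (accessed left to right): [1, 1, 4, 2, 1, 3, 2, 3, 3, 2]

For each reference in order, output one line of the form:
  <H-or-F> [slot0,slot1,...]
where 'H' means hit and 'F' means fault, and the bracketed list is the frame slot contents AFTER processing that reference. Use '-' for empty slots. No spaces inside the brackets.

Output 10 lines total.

F [1,-]
H [1,-]
F [1,4]
F [2,4]
F [2,1]
F [3,1]
F [3,2]
H [3,2]
H [3,2]
H [3,2]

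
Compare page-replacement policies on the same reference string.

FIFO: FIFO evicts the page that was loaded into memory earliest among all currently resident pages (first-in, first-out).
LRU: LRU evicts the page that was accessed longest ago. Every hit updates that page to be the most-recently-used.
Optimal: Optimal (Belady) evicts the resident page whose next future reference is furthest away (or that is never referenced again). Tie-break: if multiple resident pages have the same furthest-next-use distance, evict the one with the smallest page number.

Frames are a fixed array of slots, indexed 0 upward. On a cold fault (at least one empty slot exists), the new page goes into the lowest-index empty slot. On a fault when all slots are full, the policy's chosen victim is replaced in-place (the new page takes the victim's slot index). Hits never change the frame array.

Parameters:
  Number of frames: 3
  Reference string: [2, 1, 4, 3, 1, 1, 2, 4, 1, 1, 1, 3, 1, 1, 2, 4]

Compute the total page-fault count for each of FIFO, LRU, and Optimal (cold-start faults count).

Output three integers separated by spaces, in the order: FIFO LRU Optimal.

--- FIFO ---
  step 0: ref 2 -> FAULT, frames=[2,-,-] (faults so far: 1)
  step 1: ref 1 -> FAULT, frames=[2,1,-] (faults so far: 2)
  step 2: ref 4 -> FAULT, frames=[2,1,4] (faults so far: 3)
  step 3: ref 3 -> FAULT, evict 2, frames=[3,1,4] (faults so far: 4)
  step 4: ref 1 -> HIT, frames=[3,1,4] (faults so far: 4)
  step 5: ref 1 -> HIT, frames=[3,1,4] (faults so far: 4)
  step 6: ref 2 -> FAULT, evict 1, frames=[3,2,4] (faults so far: 5)
  step 7: ref 4 -> HIT, frames=[3,2,4] (faults so far: 5)
  step 8: ref 1 -> FAULT, evict 4, frames=[3,2,1] (faults so far: 6)
  step 9: ref 1 -> HIT, frames=[3,2,1] (faults so far: 6)
  step 10: ref 1 -> HIT, frames=[3,2,1] (faults so far: 6)
  step 11: ref 3 -> HIT, frames=[3,2,1] (faults so far: 6)
  step 12: ref 1 -> HIT, frames=[3,2,1] (faults so far: 6)
  step 13: ref 1 -> HIT, frames=[3,2,1] (faults so far: 6)
  step 14: ref 2 -> HIT, frames=[3,2,1] (faults so far: 6)
  step 15: ref 4 -> FAULT, evict 3, frames=[4,2,1] (faults so far: 7)
  FIFO total faults: 7
--- LRU ---
  step 0: ref 2 -> FAULT, frames=[2,-,-] (faults so far: 1)
  step 1: ref 1 -> FAULT, frames=[2,1,-] (faults so far: 2)
  step 2: ref 4 -> FAULT, frames=[2,1,4] (faults so far: 3)
  step 3: ref 3 -> FAULT, evict 2, frames=[3,1,4] (faults so far: 4)
  step 4: ref 1 -> HIT, frames=[3,1,4] (faults so far: 4)
  step 5: ref 1 -> HIT, frames=[3,1,4] (faults so far: 4)
  step 6: ref 2 -> FAULT, evict 4, frames=[3,1,2] (faults so far: 5)
  step 7: ref 4 -> FAULT, evict 3, frames=[4,1,2] (faults so far: 6)
  step 8: ref 1 -> HIT, frames=[4,1,2] (faults so far: 6)
  step 9: ref 1 -> HIT, frames=[4,1,2] (faults so far: 6)
  step 10: ref 1 -> HIT, frames=[4,1,2] (faults so far: 6)
  step 11: ref 3 -> FAULT, evict 2, frames=[4,1,3] (faults so far: 7)
  step 12: ref 1 -> HIT, frames=[4,1,3] (faults so far: 7)
  step 13: ref 1 -> HIT, frames=[4,1,3] (faults so far: 7)
  step 14: ref 2 -> FAULT, evict 4, frames=[2,1,3] (faults so far: 8)
  step 15: ref 4 -> FAULT, evict 3, frames=[2,1,4] (faults so far: 9)
  LRU total faults: 9
--- Optimal ---
  step 0: ref 2 -> FAULT, frames=[2,-,-] (faults so far: 1)
  step 1: ref 1 -> FAULT, frames=[2,1,-] (faults so far: 2)
  step 2: ref 4 -> FAULT, frames=[2,1,4] (faults so far: 3)
  step 3: ref 3 -> FAULT, evict 4, frames=[2,1,3] (faults so far: 4)
  step 4: ref 1 -> HIT, frames=[2,1,3] (faults so far: 4)
  step 5: ref 1 -> HIT, frames=[2,1,3] (faults so far: 4)
  step 6: ref 2 -> HIT, frames=[2,1,3] (faults so far: 4)
  step 7: ref 4 -> FAULT, evict 2, frames=[4,1,3] (faults so far: 5)
  step 8: ref 1 -> HIT, frames=[4,1,3] (faults so far: 5)
  step 9: ref 1 -> HIT, frames=[4,1,3] (faults so far: 5)
  step 10: ref 1 -> HIT, frames=[4,1,3] (faults so far: 5)
  step 11: ref 3 -> HIT, frames=[4,1,3] (faults so far: 5)
  step 12: ref 1 -> HIT, frames=[4,1,3] (faults so far: 5)
  step 13: ref 1 -> HIT, frames=[4,1,3] (faults so far: 5)
  step 14: ref 2 -> FAULT, evict 1, frames=[4,2,3] (faults so far: 6)
  step 15: ref 4 -> HIT, frames=[4,2,3] (faults so far: 6)
  Optimal total faults: 6

Answer: 7 9 6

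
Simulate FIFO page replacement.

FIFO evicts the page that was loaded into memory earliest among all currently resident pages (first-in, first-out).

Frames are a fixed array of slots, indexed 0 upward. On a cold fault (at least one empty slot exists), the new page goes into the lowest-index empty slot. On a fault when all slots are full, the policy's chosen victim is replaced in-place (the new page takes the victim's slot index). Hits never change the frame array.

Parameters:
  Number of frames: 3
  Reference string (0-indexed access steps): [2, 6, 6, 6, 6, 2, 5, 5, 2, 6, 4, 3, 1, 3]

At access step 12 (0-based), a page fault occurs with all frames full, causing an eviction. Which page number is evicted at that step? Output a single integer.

Answer: 5

Derivation:
Step 0: ref 2 -> FAULT, frames=[2,-,-]
Step 1: ref 6 -> FAULT, frames=[2,6,-]
Step 2: ref 6 -> HIT, frames=[2,6,-]
Step 3: ref 6 -> HIT, frames=[2,6,-]
Step 4: ref 6 -> HIT, frames=[2,6,-]
Step 5: ref 2 -> HIT, frames=[2,6,-]
Step 6: ref 5 -> FAULT, frames=[2,6,5]
Step 7: ref 5 -> HIT, frames=[2,6,5]
Step 8: ref 2 -> HIT, frames=[2,6,5]
Step 9: ref 6 -> HIT, frames=[2,6,5]
Step 10: ref 4 -> FAULT, evict 2, frames=[4,6,5]
Step 11: ref 3 -> FAULT, evict 6, frames=[4,3,5]
Step 12: ref 1 -> FAULT, evict 5, frames=[4,3,1]
At step 12: evicted page 5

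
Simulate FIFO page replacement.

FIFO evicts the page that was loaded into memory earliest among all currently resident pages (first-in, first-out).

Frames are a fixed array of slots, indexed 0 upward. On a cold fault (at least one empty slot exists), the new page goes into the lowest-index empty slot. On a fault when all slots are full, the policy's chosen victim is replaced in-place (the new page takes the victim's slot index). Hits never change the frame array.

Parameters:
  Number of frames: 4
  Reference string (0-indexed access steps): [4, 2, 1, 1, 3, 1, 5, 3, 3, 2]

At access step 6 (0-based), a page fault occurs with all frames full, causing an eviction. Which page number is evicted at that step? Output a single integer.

Step 0: ref 4 -> FAULT, frames=[4,-,-,-]
Step 1: ref 2 -> FAULT, frames=[4,2,-,-]
Step 2: ref 1 -> FAULT, frames=[4,2,1,-]
Step 3: ref 1 -> HIT, frames=[4,2,1,-]
Step 4: ref 3 -> FAULT, frames=[4,2,1,3]
Step 5: ref 1 -> HIT, frames=[4,2,1,3]
Step 6: ref 5 -> FAULT, evict 4, frames=[5,2,1,3]
At step 6: evicted page 4

Answer: 4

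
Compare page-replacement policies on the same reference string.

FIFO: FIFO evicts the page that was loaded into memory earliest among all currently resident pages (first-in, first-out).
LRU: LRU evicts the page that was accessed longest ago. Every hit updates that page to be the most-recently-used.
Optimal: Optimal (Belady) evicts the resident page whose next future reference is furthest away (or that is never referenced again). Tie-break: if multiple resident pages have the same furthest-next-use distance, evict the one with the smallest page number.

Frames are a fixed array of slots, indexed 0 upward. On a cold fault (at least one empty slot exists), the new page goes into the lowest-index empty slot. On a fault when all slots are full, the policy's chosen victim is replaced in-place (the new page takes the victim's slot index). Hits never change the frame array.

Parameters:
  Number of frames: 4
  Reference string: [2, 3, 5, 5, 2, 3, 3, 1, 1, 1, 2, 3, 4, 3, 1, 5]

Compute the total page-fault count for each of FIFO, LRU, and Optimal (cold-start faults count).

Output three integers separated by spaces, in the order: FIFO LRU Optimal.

Answer: 5 6 5

Derivation:
--- FIFO ---
  step 0: ref 2 -> FAULT, frames=[2,-,-,-] (faults so far: 1)
  step 1: ref 3 -> FAULT, frames=[2,3,-,-] (faults so far: 2)
  step 2: ref 5 -> FAULT, frames=[2,3,5,-] (faults so far: 3)
  step 3: ref 5 -> HIT, frames=[2,3,5,-] (faults so far: 3)
  step 4: ref 2 -> HIT, frames=[2,3,5,-] (faults so far: 3)
  step 5: ref 3 -> HIT, frames=[2,3,5,-] (faults so far: 3)
  step 6: ref 3 -> HIT, frames=[2,3,5,-] (faults so far: 3)
  step 7: ref 1 -> FAULT, frames=[2,3,5,1] (faults so far: 4)
  step 8: ref 1 -> HIT, frames=[2,3,5,1] (faults so far: 4)
  step 9: ref 1 -> HIT, frames=[2,3,5,1] (faults so far: 4)
  step 10: ref 2 -> HIT, frames=[2,3,5,1] (faults so far: 4)
  step 11: ref 3 -> HIT, frames=[2,3,5,1] (faults so far: 4)
  step 12: ref 4 -> FAULT, evict 2, frames=[4,3,5,1] (faults so far: 5)
  step 13: ref 3 -> HIT, frames=[4,3,5,1] (faults so far: 5)
  step 14: ref 1 -> HIT, frames=[4,3,5,1] (faults so far: 5)
  step 15: ref 5 -> HIT, frames=[4,3,5,1] (faults so far: 5)
  FIFO total faults: 5
--- LRU ---
  step 0: ref 2 -> FAULT, frames=[2,-,-,-] (faults so far: 1)
  step 1: ref 3 -> FAULT, frames=[2,3,-,-] (faults so far: 2)
  step 2: ref 5 -> FAULT, frames=[2,3,5,-] (faults so far: 3)
  step 3: ref 5 -> HIT, frames=[2,3,5,-] (faults so far: 3)
  step 4: ref 2 -> HIT, frames=[2,3,5,-] (faults so far: 3)
  step 5: ref 3 -> HIT, frames=[2,3,5,-] (faults so far: 3)
  step 6: ref 3 -> HIT, frames=[2,3,5,-] (faults so far: 3)
  step 7: ref 1 -> FAULT, frames=[2,3,5,1] (faults so far: 4)
  step 8: ref 1 -> HIT, frames=[2,3,5,1] (faults so far: 4)
  step 9: ref 1 -> HIT, frames=[2,3,5,1] (faults so far: 4)
  step 10: ref 2 -> HIT, frames=[2,3,5,1] (faults so far: 4)
  step 11: ref 3 -> HIT, frames=[2,3,5,1] (faults so far: 4)
  step 12: ref 4 -> FAULT, evict 5, frames=[2,3,4,1] (faults so far: 5)
  step 13: ref 3 -> HIT, frames=[2,3,4,1] (faults so far: 5)
  step 14: ref 1 -> HIT, frames=[2,3,4,1] (faults so far: 5)
  step 15: ref 5 -> FAULT, evict 2, frames=[5,3,4,1] (faults so far: 6)
  LRU total faults: 6
--- Optimal ---
  step 0: ref 2 -> FAULT, frames=[2,-,-,-] (faults so far: 1)
  step 1: ref 3 -> FAULT, frames=[2,3,-,-] (faults so far: 2)
  step 2: ref 5 -> FAULT, frames=[2,3,5,-] (faults so far: 3)
  step 3: ref 5 -> HIT, frames=[2,3,5,-] (faults so far: 3)
  step 4: ref 2 -> HIT, frames=[2,3,5,-] (faults so far: 3)
  step 5: ref 3 -> HIT, frames=[2,3,5,-] (faults so far: 3)
  step 6: ref 3 -> HIT, frames=[2,3,5,-] (faults so far: 3)
  step 7: ref 1 -> FAULT, frames=[2,3,5,1] (faults so far: 4)
  step 8: ref 1 -> HIT, frames=[2,3,5,1] (faults so far: 4)
  step 9: ref 1 -> HIT, frames=[2,3,5,1] (faults so far: 4)
  step 10: ref 2 -> HIT, frames=[2,3,5,1] (faults so far: 4)
  step 11: ref 3 -> HIT, frames=[2,3,5,1] (faults so far: 4)
  step 12: ref 4 -> FAULT, evict 2, frames=[4,3,5,1] (faults so far: 5)
  step 13: ref 3 -> HIT, frames=[4,3,5,1] (faults so far: 5)
  step 14: ref 1 -> HIT, frames=[4,3,5,1] (faults so far: 5)
  step 15: ref 5 -> HIT, frames=[4,3,5,1] (faults so far: 5)
  Optimal total faults: 5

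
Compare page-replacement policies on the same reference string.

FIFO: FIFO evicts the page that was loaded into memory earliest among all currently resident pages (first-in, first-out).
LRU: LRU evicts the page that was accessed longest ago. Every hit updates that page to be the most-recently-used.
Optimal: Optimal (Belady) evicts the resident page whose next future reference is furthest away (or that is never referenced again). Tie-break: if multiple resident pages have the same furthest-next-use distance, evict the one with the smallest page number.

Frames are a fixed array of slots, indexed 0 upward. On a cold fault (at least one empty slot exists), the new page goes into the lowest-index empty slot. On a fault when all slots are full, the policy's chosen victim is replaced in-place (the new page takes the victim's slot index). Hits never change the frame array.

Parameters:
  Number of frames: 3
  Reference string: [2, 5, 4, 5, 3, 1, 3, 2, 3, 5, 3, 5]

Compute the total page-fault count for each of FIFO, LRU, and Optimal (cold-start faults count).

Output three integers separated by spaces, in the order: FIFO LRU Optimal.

Answer: 8 7 6

Derivation:
--- FIFO ---
  step 0: ref 2 -> FAULT, frames=[2,-,-] (faults so far: 1)
  step 1: ref 5 -> FAULT, frames=[2,5,-] (faults so far: 2)
  step 2: ref 4 -> FAULT, frames=[2,5,4] (faults so far: 3)
  step 3: ref 5 -> HIT, frames=[2,5,4] (faults so far: 3)
  step 4: ref 3 -> FAULT, evict 2, frames=[3,5,4] (faults so far: 4)
  step 5: ref 1 -> FAULT, evict 5, frames=[3,1,4] (faults so far: 5)
  step 6: ref 3 -> HIT, frames=[3,1,4] (faults so far: 5)
  step 7: ref 2 -> FAULT, evict 4, frames=[3,1,2] (faults so far: 6)
  step 8: ref 3 -> HIT, frames=[3,1,2] (faults so far: 6)
  step 9: ref 5 -> FAULT, evict 3, frames=[5,1,2] (faults so far: 7)
  step 10: ref 3 -> FAULT, evict 1, frames=[5,3,2] (faults so far: 8)
  step 11: ref 5 -> HIT, frames=[5,3,2] (faults so far: 8)
  FIFO total faults: 8
--- LRU ---
  step 0: ref 2 -> FAULT, frames=[2,-,-] (faults so far: 1)
  step 1: ref 5 -> FAULT, frames=[2,5,-] (faults so far: 2)
  step 2: ref 4 -> FAULT, frames=[2,5,4] (faults so far: 3)
  step 3: ref 5 -> HIT, frames=[2,5,4] (faults so far: 3)
  step 4: ref 3 -> FAULT, evict 2, frames=[3,5,4] (faults so far: 4)
  step 5: ref 1 -> FAULT, evict 4, frames=[3,5,1] (faults so far: 5)
  step 6: ref 3 -> HIT, frames=[3,5,1] (faults so far: 5)
  step 7: ref 2 -> FAULT, evict 5, frames=[3,2,1] (faults so far: 6)
  step 8: ref 3 -> HIT, frames=[3,2,1] (faults so far: 6)
  step 9: ref 5 -> FAULT, evict 1, frames=[3,2,5] (faults so far: 7)
  step 10: ref 3 -> HIT, frames=[3,2,5] (faults so far: 7)
  step 11: ref 5 -> HIT, frames=[3,2,5] (faults so far: 7)
  LRU total faults: 7
--- Optimal ---
  step 0: ref 2 -> FAULT, frames=[2,-,-] (faults so far: 1)
  step 1: ref 5 -> FAULT, frames=[2,5,-] (faults so far: 2)
  step 2: ref 4 -> FAULT, frames=[2,5,4] (faults so far: 3)
  step 3: ref 5 -> HIT, frames=[2,5,4] (faults so far: 3)
  step 4: ref 3 -> FAULT, evict 4, frames=[2,5,3] (faults so far: 4)
  step 5: ref 1 -> FAULT, evict 5, frames=[2,1,3] (faults so far: 5)
  step 6: ref 3 -> HIT, frames=[2,1,3] (faults so far: 5)
  step 7: ref 2 -> HIT, frames=[2,1,3] (faults so far: 5)
  step 8: ref 3 -> HIT, frames=[2,1,3] (faults so far: 5)
  step 9: ref 5 -> FAULT, evict 1, frames=[2,5,3] (faults so far: 6)
  step 10: ref 3 -> HIT, frames=[2,5,3] (faults so far: 6)
  step 11: ref 5 -> HIT, frames=[2,5,3] (faults so far: 6)
  Optimal total faults: 6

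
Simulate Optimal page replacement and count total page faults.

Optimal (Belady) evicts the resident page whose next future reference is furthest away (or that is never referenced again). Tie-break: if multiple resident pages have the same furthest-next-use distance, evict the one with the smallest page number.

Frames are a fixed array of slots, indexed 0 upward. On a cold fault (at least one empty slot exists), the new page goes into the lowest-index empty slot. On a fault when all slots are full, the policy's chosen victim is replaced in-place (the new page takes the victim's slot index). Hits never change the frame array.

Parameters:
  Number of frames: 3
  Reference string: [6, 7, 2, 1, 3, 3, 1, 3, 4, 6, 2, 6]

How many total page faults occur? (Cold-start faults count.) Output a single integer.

Answer: 7

Derivation:
Step 0: ref 6 → FAULT, frames=[6,-,-]
Step 1: ref 7 → FAULT, frames=[6,7,-]
Step 2: ref 2 → FAULT, frames=[6,7,2]
Step 3: ref 1 → FAULT (evict 7), frames=[6,1,2]
Step 4: ref 3 → FAULT (evict 2), frames=[6,1,3]
Step 5: ref 3 → HIT, frames=[6,1,3]
Step 6: ref 1 → HIT, frames=[6,1,3]
Step 7: ref 3 → HIT, frames=[6,1,3]
Step 8: ref 4 → FAULT (evict 1), frames=[6,4,3]
Step 9: ref 6 → HIT, frames=[6,4,3]
Step 10: ref 2 → FAULT (evict 3), frames=[6,4,2]
Step 11: ref 6 → HIT, frames=[6,4,2]
Total faults: 7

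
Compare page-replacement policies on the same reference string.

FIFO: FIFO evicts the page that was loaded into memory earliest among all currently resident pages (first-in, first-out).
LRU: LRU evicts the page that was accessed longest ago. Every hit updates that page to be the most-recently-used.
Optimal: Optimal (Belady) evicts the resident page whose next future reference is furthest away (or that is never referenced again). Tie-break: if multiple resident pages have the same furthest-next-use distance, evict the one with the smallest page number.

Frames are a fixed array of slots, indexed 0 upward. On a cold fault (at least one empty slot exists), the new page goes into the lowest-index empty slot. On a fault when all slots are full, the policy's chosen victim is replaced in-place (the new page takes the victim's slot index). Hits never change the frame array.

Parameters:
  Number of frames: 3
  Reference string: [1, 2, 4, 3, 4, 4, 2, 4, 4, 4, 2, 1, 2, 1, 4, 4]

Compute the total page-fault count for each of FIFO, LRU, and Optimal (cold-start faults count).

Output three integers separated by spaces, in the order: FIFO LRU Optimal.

Answer: 7 5 5

Derivation:
--- FIFO ---
  step 0: ref 1 -> FAULT, frames=[1,-,-] (faults so far: 1)
  step 1: ref 2 -> FAULT, frames=[1,2,-] (faults so far: 2)
  step 2: ref 4 -> FAULT, frames=[1,2,4] (faults so far: 3)
  step 3: ref 3 -> FAULT, evict 1, frames=[3,2,4] (faults so far: 4)
  step 4: ref 4 -> HIT, frames=[3,2,4] (faults so far: 4)
  step 5: ref 4 -> HIT, frames=[3,2,4] (faults so far: 4)
  step 6: ref 2 -> HIT, frames=[3,2,4] (faults so far: 4)
  step 7: ref 4 -> HIT, frames=[3,2,4] (faults so far: 4)
  step 8: ref 4 -> HIT, frames=[3,2,4] (faults so far: 4)
  step 9: ref 4 -> HIT, frames=[3,2,4] (faults so far: 4)
  step 10: ref 2 -> HIT, frames=[3,2,4] (faults so far: 4)
  step 11: ref 1 -> FAULT, evict 2, frames=[3,1,4] (faults so far: 5)
  step 12: ref 2 -> FAULT, evict 4, frames=[3,1,2] (faults so far: 6)
  step 13: ref 1 -> HIT, frames=[3,1,2] (faults so far: 6)
  step 14: ref 4 -> FAULT, evict 3, frames=[4,1,2] (faults so far: 7)
  step 15: ref 4 -> HIT, frames=[4,1,2] (faults so far: 7)
  FIFO total faults: 7
--- LRU ---
  step 0: ref 1 -> FAULT, frames=[1,-,-] (faults so far: 1)
  step 1: ref 2 -> FAULT, frames=[1,2,-] (faults so far: 2)
  step 2: ref 4 -> FAULT, frames=[1,2,4] (faults so far: 3)
  step 3: ref 3 -> FAULT, evict 1, frames=[3,2,4] (faults so far: 4)
  step 4: ref 4 -> HIT, frames=[3,2,4] (faults so far: 4)
  step 5: ref 4 -> HIT, frames=[3,2,4] (faults so far: 4)
  step 6: ref 2 -> HIT, frames=[3,2,4] (faults so far: 4)
  step 7: ref 4 -> HIT, frames=[3,2,4] (faults so far: 4)
  step 8: ref 4 -> HIT, frames=[3,2,4] (faults so far: 4)
  step 9: ref 4 -> HIT, frames=[3,2,4] (faults so far: 4)
  step 10: ref 2 -> HIT, frames=[3,2,4] (faults so far: 4)
  step 11: ref 1 -> FAULT, evict 3, frames=[1,2,4] (faults so far: 5)
  step 12: ref 2 -> HIT, frames=[1,2,4] (faults so far: 5)
  step 13: ref 1 -> HIT, frames=[1,2,4] (faults so far: 5)
  step 14: ref 4 -> HIT, frames=[1,2,4] (faults so far: 5)
  step 15: ref 4 -> HIT, frames=[1,2,4] (faults so far: 5)
  LRU total faults: 5
--- Optimal ---
  step 0: ref 1 -> FAULT, frames=[1,-,-] (faults so far: 1)
  step 1: ref 2 -> FAULT, frames=[1,2,-] (faults so far: 2)
  step 2: ref 4 -> FAULT, frames=[1,2,4] (faults so far: 3)
  step 3: ref 3 -> FAULT, evict 1, frames=[3,2,4] (faults so far: 4)
  step 4: ref 4 -> HIT, frames=[3,2,4] (faults so far: 4)
  step 5: ref 4 -> HIT, frames=[3,2,4] (faults so far: 4)
  step 6: ref 2 -> HIT, frames=[3,2,4] (faults so far: 4)
  step 7: ref 4 -> HIT, frames=[3,2,4] (faults so far: 4)
  step 8: ref 4 -> HIT, frames=[3,2,4] (faults so far: 4)
  step 9: ref 4 -> HIT, frames=[3,2,4] (faults so far: 4)
  step 10: ref 2 -> HIT, frames=[3,2,4] (faults so far: 4)
  step 11: ref 1 -> FAULT, evict 3, frames=[1,2,4] (faults so far: 5)
  step 12: ref 2 -> HIT, frames=[1,2,4] (faults so far: 5)
  step 13: ref 1 -> HIT, frames=[1,2,4] (faults so far: 5)
  step 14: ref 4 -> HIT, frames=[1,2,4] (faults so far: 5)
  step 15: ref 4 -> HIT, frames=[1,2,4] (faults so far: 5)
  Optimal total faults: 5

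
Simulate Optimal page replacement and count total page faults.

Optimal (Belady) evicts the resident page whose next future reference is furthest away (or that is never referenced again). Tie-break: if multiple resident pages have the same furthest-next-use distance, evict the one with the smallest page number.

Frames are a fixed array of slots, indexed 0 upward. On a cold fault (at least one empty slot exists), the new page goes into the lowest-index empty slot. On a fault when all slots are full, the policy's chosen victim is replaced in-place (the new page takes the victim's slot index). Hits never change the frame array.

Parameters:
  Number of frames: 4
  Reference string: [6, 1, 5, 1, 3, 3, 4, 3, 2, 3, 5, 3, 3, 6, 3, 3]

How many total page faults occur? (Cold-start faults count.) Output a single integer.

Step 0: ref 6 → FAULT, frames=[6,-,-,-]
Step 1: ref 1 → FAULT, frames=[6,1,-,-]
Step 2: ref 5 → FAULT, frames=[6,1,5,-]
Step 3: ref 1 → HIT, frames=[6,1,5,-]
Step 4: ref 3 → FAULT, frames=[6,1,5,3]
Step 5: ref 3 → HIT, frames=[6,1,5,3]
Step 6: ref 4 → FAULT (evict 1), frames=[6,4,5,3]
Step 7: ref 3 → HIT, frames=[6,4,5,3]
Step 8: ref 2 → FAULT (evict 4), frames=[6,2,5,3]
Step 9: ref 3 → HIT, frames=[6,2,5,3]
Step 10: ref 5 → HIT, frames=[6,2,5,3]
Step 11: ref 3 → HIT, frames=[6,2,5,3]
Step 12: ref 3 → HIT, frames=[6,2,5,3]
Step 13: ref 6 → HIT, frames=[6,2,5,3]
Step 14: ref 3 → HIT, frames=[6,2,5,3]
Step 15: ref 3 → HIT, frames=[6,2,5,3]
Total faults: 6

Answer: 6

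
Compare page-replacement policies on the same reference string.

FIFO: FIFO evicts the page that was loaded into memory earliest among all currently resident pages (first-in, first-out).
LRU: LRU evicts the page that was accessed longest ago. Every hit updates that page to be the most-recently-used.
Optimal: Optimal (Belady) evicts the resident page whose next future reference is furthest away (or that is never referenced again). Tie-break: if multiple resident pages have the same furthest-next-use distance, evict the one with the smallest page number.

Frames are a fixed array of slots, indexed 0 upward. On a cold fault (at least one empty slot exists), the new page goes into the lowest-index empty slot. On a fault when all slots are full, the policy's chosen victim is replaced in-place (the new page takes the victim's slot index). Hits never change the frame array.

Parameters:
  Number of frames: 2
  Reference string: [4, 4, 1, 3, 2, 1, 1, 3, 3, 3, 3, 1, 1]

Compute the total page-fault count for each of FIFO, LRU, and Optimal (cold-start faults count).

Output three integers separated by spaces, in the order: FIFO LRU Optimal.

Answer: 6 6 5

Derivation:
--- FIFO ---
  step 0: ref 4 -> FAULT, frames=[4,-] (faults so far: 1)
  step 1: ref 4 -> HIT, frames=[4,-] (faults so far: 1)
  step 2: ref 1 -> FAULT, frames=[4,1] (faults so far: 2)
  step 3: ref 3 -> FAULT, evict 4, frames=[3,1] (faults so far: 3)
  step 4: ref 2 -> FAULT, evict 1, frames=[3,2] (faults so far: 4)
  step 5: ref 1 -> FAULT, evict 3, frames=[1,2] (faults so far: 5)
  step 6: ref 1 -> HIT, frames=[1,2] (faults so far: 5)
  step 7: ref 3 -> FAULT, evict 2, frames=[1,3] (faults so far: 6)
  step 8: ref 3 -> HIT, frames=[1,3] (faults so far: 6)
  step 9: ref 3 -> HIT, frames=[1,3] (faults so far: 6)
  step 10: ref 3 -> HIT, frames=[1,3] (faults so far: 6)
  step 11: ref 1 -> HIT, frames=[1,3] (faults so far: 6)
  step 12: ref 1 -> HIT, frames=[1,3] (faults so far: 6)
  FIFO total faults: 6
--- LRU ---
  step 0: ref 4 -> FAULT, frames=[4,-] (faults so far: 1)
  step 1: ref 4 -> HIT, frames=[4,-] (faults so far: 1)
  step 2: ref 1 -> FAULT, frames=[4,1] (faults so far: 2)
  step 3: ref 3 -> FAULT, evict 4, frames=[3,1] (faults so far: 3)
  step 4: ref 2 -> FAULT, evict 1, frames=[3,2] (faults so far: 4)
  step 5: ref 1 -> FAULT, evict 3, frames=[1,2] (faults so far: 5)
  step 6: ref 1 -> HIT, frames=[1,2] (faults so far: 5)
  step 7: ref 3 -> FAULT, evict 2, frames=[1,3] (faults so far: 6)
  step 8: ref 3 -> HIT, frames=[1,3] (faults so far: 6)
  step 9: ref 3 -> HIT, frames=[1,3] (faults so far: 6)
  step 10: ref 3 -> HIT, frames=[1,3] (faults so far: 6)
  step 11: ref 1 -> HIT, frames=[1,3] (faults so far: 6)
  step 12: ref 1 -> HIT, frames=[1,3] (faults so far: 6)
  LRU total faults: 6
--- Optimal ---
  step 0: ref 4 -> FAULT, frames=[4,-] (faults so far: 1)
  step 1: ref 4 -> HIT, frames=[4,-] (faults so far: 1)
  step 2: ref 1 -> FAULT, frames=[4,1] (faults so far: 2)
  step 3: ref 3 -> FAULT, evict 4, frames=[3,1] (faults so far: 3)
  step 4: ref 2 -> FAULT, evict 3, frames=[2,1] (faults so far: 4)
  step 5: ref 1 -> HIT, frames=[2,1] (faults so far: 4)
  step 6: ref 1 -> HIT, frames=[2,1] (faults so far: 4)
  step 7: ref 3 -> FAULT, evict 2, frames=[3,1] (faults so far: 5)
  step 8: ref 3 -> HIT, frames=[3,1] (faults so far: 5)
  step 9: ref 3 -> HIT, frames=[3,1] (faults so far: 5)
  step 10: ref 3 -> HIT, frames=[3,1] (faults so far: 5)
  step 11: ref 1 -> HIT, frames=[3,1] (faults so far: 5)
  step 12: ref 1 -> HIT, frames=[3,1] (faults so far: 5)
  Optimal total faults: 5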